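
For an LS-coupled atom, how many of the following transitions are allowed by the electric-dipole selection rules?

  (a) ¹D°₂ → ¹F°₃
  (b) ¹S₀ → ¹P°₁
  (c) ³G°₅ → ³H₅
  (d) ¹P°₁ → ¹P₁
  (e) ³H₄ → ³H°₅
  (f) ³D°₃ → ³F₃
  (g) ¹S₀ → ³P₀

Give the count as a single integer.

(a) forbidden (parity fails)
(b) allowed
(c) allowed
(d) allowed
(e) allowed
(f) allowed
(g) forbidden (parity, ΔS, ΔJ fail)
Total allowed: 5 of 7.

5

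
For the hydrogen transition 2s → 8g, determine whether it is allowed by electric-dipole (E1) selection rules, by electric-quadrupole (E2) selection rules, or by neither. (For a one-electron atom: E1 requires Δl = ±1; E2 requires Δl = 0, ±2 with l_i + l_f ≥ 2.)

Δl = 4 − 0 = +4; l_i + l_f = 4.
E1 (Δl = ±1): not satisfied.
E2 (Δl = 0,±2, l_i+l_f ≥ 2): not satisfied.

neither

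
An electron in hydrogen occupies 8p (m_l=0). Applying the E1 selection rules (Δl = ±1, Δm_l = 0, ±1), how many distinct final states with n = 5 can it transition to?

4

E1 requires Δl = ±1, so l_f ∈ {0, 2}; with 0 ≤ l_f ≤ n_f−1 = 4, the allowed l_f values are {0, 2}.
For l_f = 0: m_f ∈ {m_i−1, m_i, m_i+1} ∩ [−0, 0] = {0} → 1 state.
For l_f = 2: m_f ∈ {m_i−1, m_i, m_i+1} ∩ [−2, 2] = {-1, 0, 1} → 3 states.
Total: 4.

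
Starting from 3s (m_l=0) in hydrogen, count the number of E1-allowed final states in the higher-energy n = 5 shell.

3

E1 requires Δl = ±1, so l_f ∈ {-1, 1}; with 0 ≤ l_f ≤ n_f−1 = 4, the allowed l_f values are {1}.
For l_f = 1: m_f ∈ {m_i−1, m_i, m_i+1} ∩ [−1, 1] = {-1, 0, 1} → 3 states.
Total: 3.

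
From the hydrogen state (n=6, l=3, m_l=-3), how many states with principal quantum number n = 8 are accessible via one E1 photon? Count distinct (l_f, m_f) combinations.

E1 requires Δl = ±1, so l_f ∈ {2, 4}; with 0 ≤ l_f ≤ n_f−1 = 7, the allowed l_f values are {2, 4}.
For l_f = 2: m_f ∈ {m_i−1, m_i, m_i+1} ∩ [−2, 2] = {-2} → 1 state.
For l_f = 4: m_f ∈ {m_i−1, m_i, m_i+1} ∩ [−4, 4] = {-4, -3, -2} → 3 states.
Total: 4.

4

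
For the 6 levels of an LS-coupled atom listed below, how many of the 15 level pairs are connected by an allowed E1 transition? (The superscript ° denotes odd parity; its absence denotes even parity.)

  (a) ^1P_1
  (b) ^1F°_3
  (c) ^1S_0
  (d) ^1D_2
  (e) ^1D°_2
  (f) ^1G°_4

(a)–(b): forbidden (ΔL, ΔJ).
(a)–(c): forbidden (parity).
(a)–(d): forbidden (parity).
(a)–(e): allowed.
(a)–(f): forbidden (ΔL, ΔJ).
(b)–(c): forbidden (ΔL, ΔJ).
(b)–(d): allowed.
(b)–(e): forbidden (parity).
(b)–(f): forbidden (parity).
(c)–(d): forbidden (parity, ΔL, ΔJ).
(c)–(e): forbidden (ΔL, ΔJ).
(c)–(f): forbidden (ΔL, ΔJ).
(d)–(e): allowed.
(d)–(f): forbidden (ΔL, ΔJ).
(e)–(f): forbidden (parity, ΔL, ΔJ).
Allowed pairs: 3 of 15.

3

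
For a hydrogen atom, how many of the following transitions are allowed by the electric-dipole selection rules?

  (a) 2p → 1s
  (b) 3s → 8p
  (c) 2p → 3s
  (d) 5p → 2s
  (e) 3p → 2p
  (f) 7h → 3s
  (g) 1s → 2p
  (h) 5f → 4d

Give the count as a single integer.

(a) allowed
(b) allowed
(c) allowed
(d) allowed
(e) forbidden — Δl = +0 (E1 requires Δl = ±1)
(f) forbidden — Δl = -5 (E1 requires Δl = ±1)
(g) allowed
(h) allowed
Total allowed: 6 of 8.

6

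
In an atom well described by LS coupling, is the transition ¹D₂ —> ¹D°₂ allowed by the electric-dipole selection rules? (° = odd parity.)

ΔS = 0: S: 0 → 0 — satisfied.
Parity must change: even → odd — satisfied.
ΔL = 0, ±1 (not L=0↔0): L: 2 → 2, ΔL = +0 — satisfied.
ΔJ = 0, ±1 (not J=0↔0): J: 2 → 2, ΔJ = +0 — satisfied.
All four E1 rules are satisfied.

allowed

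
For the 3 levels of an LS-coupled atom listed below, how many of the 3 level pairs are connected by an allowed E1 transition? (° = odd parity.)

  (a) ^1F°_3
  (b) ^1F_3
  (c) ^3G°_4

1

(a)–(b): allowed.
(a)–(c): forbidden (parity, ΔS).
(b)–(c): forbidden (ΔS).
Allowed pairs: 1 of 3.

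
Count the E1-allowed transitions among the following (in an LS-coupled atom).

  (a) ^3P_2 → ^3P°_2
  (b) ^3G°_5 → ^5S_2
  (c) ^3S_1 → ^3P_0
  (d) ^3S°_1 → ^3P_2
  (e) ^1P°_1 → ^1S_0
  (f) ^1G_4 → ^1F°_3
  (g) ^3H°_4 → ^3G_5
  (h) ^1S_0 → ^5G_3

5

(a) allowed
(b) forbidden (ΔS, ΔL, ΔJ fail)
(c) forbidden (parity fails)
(d) allowed
(e) allowed
(f) allowed
(g) allowed
(h) forbidden (parity, ΔS, ΔL, ΔJ fail)
Total allowed: 5 of 8.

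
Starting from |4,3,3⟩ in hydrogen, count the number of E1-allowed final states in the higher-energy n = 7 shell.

E1 requires Δl = ±1, so l_f ∈ {2, 4}; with 0 ≤ l_f ≤ n_f−1 = 6, the allowed l_f values are {2, 4}.
For l_f = 2: m_f ∈ {m_i−1, m_i, m_i+1} ∩ [−2, 2] = {2} → 1 state.
For l_f = 4: m_f ∈ {m_i−1, m_i, m_i+1} ∩ [−4, 4] = {2, 3, 4} → 3 states.
Total: 4.

4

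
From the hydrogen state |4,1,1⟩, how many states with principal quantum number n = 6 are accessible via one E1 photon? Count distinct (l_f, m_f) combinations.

E1 requires Δl = ±1, so l_f ∈ {0, 2}; with 0 ≤ l_f ≤ n_f−1 = 5, the allowed l_f values are {0, 2}.
For l_f = 0: m_f ∈ {m_i−1, m_i, m_i+1} ∩ [−0, 0] = {0} → 1 state.
For l_f = 2: m_f ∈ {m_i−1, m_i, m_i+1} ∩ [−2, 2] = {0, 1, 2} → 3 states.
Total: 4.

4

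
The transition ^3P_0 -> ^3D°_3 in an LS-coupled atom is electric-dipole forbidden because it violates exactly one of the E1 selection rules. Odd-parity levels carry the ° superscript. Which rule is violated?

the ΔJ = 0, ±1 rule

Parity must change: even → odd — satisfied.
ΔS = 0: S: 1 → 1 — satisfied.
ΔL = 0, ±1 (not L=0↔0): L: 1 → 2, ΔL = +1 — satisfied.
ΔJ = 0, ±1 (not J=0↔0): J: 0 → 3, ΔJ = +3 — violated.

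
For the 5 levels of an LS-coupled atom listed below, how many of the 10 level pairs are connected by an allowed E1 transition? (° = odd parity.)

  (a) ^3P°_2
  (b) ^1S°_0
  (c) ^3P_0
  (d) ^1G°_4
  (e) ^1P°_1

0

(a)–(b): forbidden (parity, ΔS, ΔJ).
(a)–(c): forbidden (ΔJ).
(a)–(d): forbidden (parity, ΔS, ΔL, ΔJ).
(a)–(e): forbidden (parity, ΔS).
(b)–(c): forbidden (ΔS, ΔJ).
(b)–(d): forbidden (parity, ΔL, ΔJ).
(b)–(e): forbidden (parity).
(c)–(d): forbidden (ΔS, ΔL, ΔJ).
(c)–(e): forbidden (ΔS).
(d)–(e): forbidden (parity, ΔL, ΔJ).
Allowed pairs: 0 of 10.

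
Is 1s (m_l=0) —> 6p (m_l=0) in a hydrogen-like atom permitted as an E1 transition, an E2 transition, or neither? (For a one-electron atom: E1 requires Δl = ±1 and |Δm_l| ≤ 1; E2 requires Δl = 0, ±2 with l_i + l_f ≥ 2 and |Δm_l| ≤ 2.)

E1

Δl = 1 − 0 = +1; l_i + l_f = 1.
Δm_l = +0.
E1 (Δl = ±1, |Δm_l| ≤ 1): satisfied.
E2 (Δl = 0,±2, l_i+l_f ≥ 2, |Δm_l| ≤ 2): not satisfied.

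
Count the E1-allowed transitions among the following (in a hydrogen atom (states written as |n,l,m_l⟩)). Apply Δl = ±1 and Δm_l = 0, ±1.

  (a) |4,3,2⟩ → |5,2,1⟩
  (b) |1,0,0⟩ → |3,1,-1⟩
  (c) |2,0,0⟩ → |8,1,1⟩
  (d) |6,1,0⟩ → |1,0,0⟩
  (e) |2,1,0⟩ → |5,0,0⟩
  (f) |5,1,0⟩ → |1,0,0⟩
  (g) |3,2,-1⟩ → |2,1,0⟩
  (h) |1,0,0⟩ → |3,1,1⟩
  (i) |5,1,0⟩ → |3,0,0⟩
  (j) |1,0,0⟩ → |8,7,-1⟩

(a) allowed
(b) allowed
(c) allowed
(d) allowed
(e) allowed
(f) allowed
(g) allowed
(h) allowed
(i) allowed
(j) forbidden — Δl = +7 (E1 requires Δl = ±1)
Total allowed: 9 of 10.

9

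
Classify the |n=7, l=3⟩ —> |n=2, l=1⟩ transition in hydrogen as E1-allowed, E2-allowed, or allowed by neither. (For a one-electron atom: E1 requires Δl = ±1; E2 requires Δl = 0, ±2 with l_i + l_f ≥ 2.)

E2

Δl = 1 − 3 = -2; l_i + l_f = 4.
E1 (Δl = ±1): not satisfied.
E2 (Δl = 0,±2, l_i+l_f ≥ 2): satisfied.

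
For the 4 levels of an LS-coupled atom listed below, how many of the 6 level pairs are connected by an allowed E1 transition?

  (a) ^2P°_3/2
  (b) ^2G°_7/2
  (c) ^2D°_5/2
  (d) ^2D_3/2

2

(a)–(b): forbidden (parity, ΔL, ΔJ).
(a)–(c): forbidden (parity).
(a)–(d): allowed.
(b)–(c): forbidden (parity, ΔL).
(b)–(d): forbidden (ΔL, ΔJ).
(c)–(d): allowed.
Allowed pairs: 2 of 6.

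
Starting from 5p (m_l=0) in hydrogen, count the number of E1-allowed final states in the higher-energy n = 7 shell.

E1 requires Δl = ±1, so l_f ∈ {0, 2}; with 0 ≤ l_f ≤ n_f−1 = 6, the allowed l_f values are {0, 2}.
For l_f = 0: m_f ∈ {m_i−1, m_i, m_i+1} ∩ [−0, 0] = {0} → 1 state.
For l_f = 2: m_f ∈ {m_i−1, m_i, m_i+1} ∩ [−2, 2] = {-1, 0, 1} → 3 states.
Total: 4.

4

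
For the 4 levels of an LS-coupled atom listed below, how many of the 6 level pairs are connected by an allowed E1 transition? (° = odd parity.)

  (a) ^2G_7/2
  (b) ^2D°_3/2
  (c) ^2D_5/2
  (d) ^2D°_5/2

(a)–(b): forbidden (ΔL, ΔJ).
(a)–(c): forbidden (parity, ΔL).
(a)–(d): forbidden (ΔL).
(b)–(c): allowed.
(b)–(d): forbidden (parity).
(c)–(d): allowed.
Allowed pairs: 2 of 6.

2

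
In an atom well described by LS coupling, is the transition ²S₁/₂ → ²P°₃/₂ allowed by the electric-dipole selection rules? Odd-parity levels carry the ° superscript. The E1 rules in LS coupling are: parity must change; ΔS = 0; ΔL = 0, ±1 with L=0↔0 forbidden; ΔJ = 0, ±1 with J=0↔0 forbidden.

Initial level: S=1/2, L=0, J=1/2, parity even. Final level: S=1/2, L=1, J=3/2, parity odd.
Parity must change: even → odd — passes.
ΔS = 0: S: 1/2 → 1/2 — passes.
ΔL = 0, ±1 (not L=0↔0): L: 0 → 1, ΔL = +1 — passes.
ΔJ = 0, ±1 (not J=0↔0): J: 1/2 → 3/2, ΔJ = +1 — passes.
All four E1 rules are satisfied.

allowed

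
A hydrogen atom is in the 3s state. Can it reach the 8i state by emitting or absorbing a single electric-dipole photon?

forbidden

Initial l = 0, final l = 6, so Δl = +6. E1 requires Δl = ±1: violated.
The transition is electric-dipole forbidden.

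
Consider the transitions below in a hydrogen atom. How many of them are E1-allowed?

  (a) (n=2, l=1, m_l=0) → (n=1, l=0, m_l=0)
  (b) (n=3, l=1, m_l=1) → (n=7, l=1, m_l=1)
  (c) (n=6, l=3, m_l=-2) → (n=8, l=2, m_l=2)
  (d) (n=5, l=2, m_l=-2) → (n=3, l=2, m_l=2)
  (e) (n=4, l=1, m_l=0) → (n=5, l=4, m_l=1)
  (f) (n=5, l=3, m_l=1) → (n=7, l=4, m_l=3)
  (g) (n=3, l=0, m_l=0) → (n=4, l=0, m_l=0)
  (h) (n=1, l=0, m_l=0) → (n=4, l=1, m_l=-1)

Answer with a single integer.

2

(a) allowed
(b) forbidden — Δl = +0 (E1 requires Δl = ±1)
(c) forbidden — Δm_l = +4 (E1 requires Δm_l = 0, ±1)
(d) forbidden — Δl = +0 (E1 requires Δl = ±1); Δm_l = +4 (E1 requires Δm_l = 0, ±1)
(e) forbidden — Δl = +3 (E1 requires Δl = ±1)
(f) forbidden — Δm_l = +2 (E1 requires Δm_l = 0, ±1)
(g) forbidden — Δl = +0 (E1 requires Δl = ±1)
(h) allowed
Total allowed: 2 of 8.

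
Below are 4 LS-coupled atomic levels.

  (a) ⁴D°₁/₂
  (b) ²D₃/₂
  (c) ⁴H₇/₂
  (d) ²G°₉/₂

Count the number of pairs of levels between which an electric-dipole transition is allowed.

(a)–(b): forbidden (ΔS).
(a)–(c): forbidden (ΔL, ΔJ).
(a)–(d): forbidden (parity, ΔS, ΔL, ΔJ).
(b)–(c): forbidden (parity, ΔS, ΔL, ΔJ).
(b)–(d): forbidden (ΔL, ΔJ).
(c)–(d): forbidden (ΔS).
Allowed pairs: 0 of 6.

0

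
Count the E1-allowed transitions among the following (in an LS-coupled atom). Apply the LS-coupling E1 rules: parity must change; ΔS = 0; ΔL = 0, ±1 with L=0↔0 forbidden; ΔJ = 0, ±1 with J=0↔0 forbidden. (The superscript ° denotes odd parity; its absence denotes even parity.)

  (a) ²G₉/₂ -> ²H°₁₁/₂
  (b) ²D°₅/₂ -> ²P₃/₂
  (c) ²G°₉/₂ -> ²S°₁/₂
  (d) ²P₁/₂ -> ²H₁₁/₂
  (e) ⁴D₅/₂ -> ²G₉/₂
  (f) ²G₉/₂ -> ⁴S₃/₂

2

(a) allowed
(b) allowed
(c) forbidden (parity, ΔL, ΔJ fail)
(d) forbidden (parity, ΔL, ΔJ fail)
(e) forbidden (parity, ΔS, ΔL, ΔJ fail)
(f) forbidden (parity, ΔS, ΔL, ΔJ fail)
Total allowed: 2 of 6.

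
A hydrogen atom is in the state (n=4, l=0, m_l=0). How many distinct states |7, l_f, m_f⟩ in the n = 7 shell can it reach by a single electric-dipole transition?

3

E1 requires Δl = ±1, so l_f ∈ {-1, 1}; with 0 ≤ l_f ≤ n_f−1 = 6, the allowed l_f values are {1}.
For l_f = 1: m_f ∈ {m_i−1, m_i, m_i+1} ∩ [−1, 1] = {-1, 0, 1} → 3 states.
Total: 3.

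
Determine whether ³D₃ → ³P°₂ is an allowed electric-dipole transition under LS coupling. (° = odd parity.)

allowed

Initial level: S=1, L=2, J=3, parity even. Final level: S=1, L=1, J=2, parity odd.
Parity must change: even → odd — ✓.
ΔS = 0: S: 1 → 1 — ✓.
ΔL = 0, ±1 (not L=0↔0): L: 2 → 1, ΔL = -1 — ✓.
ΔJ = 0, ±1 (not J=0↔0): J: 3 → 2, ΔJ = -1 — ✓.
All four E1 rules are satisfied.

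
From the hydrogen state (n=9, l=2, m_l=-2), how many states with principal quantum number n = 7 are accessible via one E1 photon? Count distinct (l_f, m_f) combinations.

E1 requires Δl = ±1, so l_f ∈ {1, 3}; with 0 ≤ l_f ≤ n_f−1 = 6, the allowed l_f values are {1, 3}.
For l_f = 1: m_f ∈ {m_i−1, m_i, m_i+1} ∩ [−1, 1] = {-1} → 1 state.
For l_f = 3: m_f ∈ {m_i−1, m_i, m_i+1} ∩ [−3, 3] = {-3, -2, -1} → 3 states.
Total: 4.

4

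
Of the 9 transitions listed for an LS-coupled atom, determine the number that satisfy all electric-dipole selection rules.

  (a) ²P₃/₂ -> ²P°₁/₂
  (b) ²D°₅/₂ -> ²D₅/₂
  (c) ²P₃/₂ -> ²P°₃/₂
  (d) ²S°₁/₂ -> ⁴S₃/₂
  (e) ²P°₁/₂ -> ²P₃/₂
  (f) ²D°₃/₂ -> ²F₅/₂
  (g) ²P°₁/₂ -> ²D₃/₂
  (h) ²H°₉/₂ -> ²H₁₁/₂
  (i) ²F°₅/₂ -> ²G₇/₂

8

(a) allowed
(b) allowed
(c) allowed
(d) forbidden (ΔS, ΔL fail)
(e) allowed
(f) allowed
(g) allowed
(h) allowed
(i) allowed
Total allowed: 8 of 9.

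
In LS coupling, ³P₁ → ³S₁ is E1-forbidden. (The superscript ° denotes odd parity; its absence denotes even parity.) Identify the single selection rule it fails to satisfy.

parity

Initial level: S=1, L=1, J=1, parity even. Final level: S=1, L=0, J=1, parity even.
Parity must change: even → even — fails.
ΔS = 0: S: 1 → 1 — passes.
ΔL = 0, ±1 (not L=0↔0): L: 1 → 0, ΔL = -1 — passes.
ΔJ = 0, ±1 (not J=0↔0): J: 1 → 1, ΔJ = +0 — passes.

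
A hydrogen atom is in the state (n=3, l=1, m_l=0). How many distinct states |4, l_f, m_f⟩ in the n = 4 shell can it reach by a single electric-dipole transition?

4

E1 requires Δl = ±1, so l_f ∈ {0, 2}; with 0 ≤ l_f ≤ n_f−1 = 3, the allowed l_f values are {0, 2}.
For l_f = 0: m_f ∈ {m_i−1, m_i, m_i+1} ∩ [−0, 0] = {0} → 1 state.
For l_f = 2: m_f ∈ {m_i−1, m_i, m_i+1} ∩ [−2, 2] = {-1, 0, 1} → 3 states.
Total: 4.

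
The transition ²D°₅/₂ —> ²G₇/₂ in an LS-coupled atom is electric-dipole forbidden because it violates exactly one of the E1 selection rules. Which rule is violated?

the ΔL = 0, ±1 rule

Parity must change: odd → even — satisfied.
ΔS = 0: S: 1/2 → 1/2 — satisfied.
ΔL = 0, ±1 (not L=0↔0): L: 2 → 4, ΔL = +2 — violated.
ΔJ = 0, ±1 (not J=0↔0): J: 5/2 → 7/2, ΔJ = +1 — satisfied.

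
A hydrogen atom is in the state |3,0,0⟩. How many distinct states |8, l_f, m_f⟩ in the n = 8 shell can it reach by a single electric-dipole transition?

3

E1 requires Δl = ±1, so l_f ∈ {-1, 1}; with 0 ≤ l_f ≤ n_f−1 = 7, the allowed l_f values are {1}.
For l_f = 1: m_f ∈ {m_i−1, m_i, m_i+1} ∩ [−1, 1] = {-1, 0, 1} → 3 states.
Total: 3.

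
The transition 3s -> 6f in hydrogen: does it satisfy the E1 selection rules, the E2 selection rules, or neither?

Δl = 3 − 0 = +3; l_i + l_f = 3.
E1 (Δl = ±1): not satisfied.
E2 (Δl = 0,±2, l_i+l_f ≥ 2): not satisfied.

neither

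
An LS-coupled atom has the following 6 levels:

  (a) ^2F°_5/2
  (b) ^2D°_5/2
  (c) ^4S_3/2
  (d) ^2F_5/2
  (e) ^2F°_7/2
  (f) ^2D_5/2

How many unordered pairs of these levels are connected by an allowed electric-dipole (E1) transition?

6

(a)–(b): forbidden (parity).
(a)–(c): forbidden (ΔS, ΔL).
(a)–(d): allowed.
(a)–(e): forbidden (parity).
(a)–(f): allowed.
(b)–(c): forbidden (ΔS, ΔL).
(b)–(d): allowed.
(b)–(e): forbidden (parity).
(b)–(f): allowed.
(c)–(d): forbidden (parity, ΔS, ΔL).
(c)–(e): forbidden (ΔS, ΔL, ΔJ).
(c)–(f): forbidden (parity, ΔS, ΔL).
(d)–(e): allowed.
(d)–(f): forbidden (parity).
(e)–(f): allowed.
Allowed pairs: 6 of 15.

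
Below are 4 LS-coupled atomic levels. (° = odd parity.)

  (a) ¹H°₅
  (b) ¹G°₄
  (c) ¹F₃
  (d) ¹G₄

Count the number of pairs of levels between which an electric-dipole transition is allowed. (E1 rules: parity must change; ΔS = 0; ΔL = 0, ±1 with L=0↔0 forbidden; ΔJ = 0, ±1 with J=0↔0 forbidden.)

(a)–(b): forbidden (parity).
(a)–(c): forbidden (ΔL, ΔJ).
(a)–(d): allowed.
(b)–(c): allowed.
(b)–(d): allowed.
(c)–(d): forbidden (parity).
Allowed pairs: 3 of 6.

3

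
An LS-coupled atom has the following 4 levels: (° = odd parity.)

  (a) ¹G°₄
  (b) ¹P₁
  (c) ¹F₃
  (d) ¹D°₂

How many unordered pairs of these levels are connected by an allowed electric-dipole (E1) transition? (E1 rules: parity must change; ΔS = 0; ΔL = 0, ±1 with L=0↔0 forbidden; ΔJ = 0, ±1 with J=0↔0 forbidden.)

(a)–(b): forbidden (ΔL, ΔJ).
(a)–(c): allowed.
(a)–(d): forbidden (parity, ΔL, ΔJ).
(b)–(c): forbidden (parity, ΔL, ΔJ).
(b)–(d): allowed.
(c)–(d): allowed.
Allowed pairs: 3 of 6.

3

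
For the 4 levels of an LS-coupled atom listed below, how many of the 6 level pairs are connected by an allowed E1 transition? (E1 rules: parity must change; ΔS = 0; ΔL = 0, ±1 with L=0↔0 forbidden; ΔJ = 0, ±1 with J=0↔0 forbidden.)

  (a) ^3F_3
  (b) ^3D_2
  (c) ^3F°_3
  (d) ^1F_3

(a)–(b): forbidden (parity).
(a)–(c): allowed.
(a)–(d): forbidden (parity, ΔS).
(b)–(c): allowed.
(b)–(d): forbidden (parity, ΔS).
(c)–(d): forbidden (ΔS).
Allowed pairs: 2 of 6.

2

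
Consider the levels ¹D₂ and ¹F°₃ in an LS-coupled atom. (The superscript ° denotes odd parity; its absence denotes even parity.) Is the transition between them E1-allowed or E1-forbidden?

Initial level: S=0, L=2, J=2, parity even. Final level: S=0, L=3, J=3, parity odd.
Parity must change: even → odd — ok.
ΔS = 0: S: 0 → 0 — ok.
ΔL = 0, ±1 (not L=0↔0): L: 2 → 3, ΔL = +1 — ok.
ΔJ = 0, ±1 (not J=0↔0): J: 2 → 3, ΔJ = +1 — ok.
All four E1 rules are satisfied.

allowed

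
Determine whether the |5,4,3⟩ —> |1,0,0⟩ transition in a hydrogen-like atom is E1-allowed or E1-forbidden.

forbidden

Initial l = 4, final l = 0, so Δl = -4. E1 requires Δl = ±1: violated.
Δm_l = 0 − (3) = -3. E1 requires Δm_l = 0, ±1: violated.
The transition is electric-dipole forbidden.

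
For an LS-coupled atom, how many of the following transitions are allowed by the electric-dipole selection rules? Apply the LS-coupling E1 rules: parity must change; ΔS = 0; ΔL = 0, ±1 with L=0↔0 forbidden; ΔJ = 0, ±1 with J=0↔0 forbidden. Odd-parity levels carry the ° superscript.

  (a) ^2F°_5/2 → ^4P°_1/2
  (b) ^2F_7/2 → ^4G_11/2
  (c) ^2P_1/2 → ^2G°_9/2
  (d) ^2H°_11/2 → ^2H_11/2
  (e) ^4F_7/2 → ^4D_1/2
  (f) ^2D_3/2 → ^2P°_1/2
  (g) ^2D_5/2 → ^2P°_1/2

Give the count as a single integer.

(a) forbidden (parity, ΔS, ΔL, ΔJ fail)
(b) forbidden (parity, ΔS, ΔJ fail)
(c) forbidden (ΔL, ΔJ fail)
(d) allowed
(e) forbidden (parity, ΔJ fail)
(f) allowed
(g) forbidden (ΔJ fails)
Total allowed: 2 of 7.

2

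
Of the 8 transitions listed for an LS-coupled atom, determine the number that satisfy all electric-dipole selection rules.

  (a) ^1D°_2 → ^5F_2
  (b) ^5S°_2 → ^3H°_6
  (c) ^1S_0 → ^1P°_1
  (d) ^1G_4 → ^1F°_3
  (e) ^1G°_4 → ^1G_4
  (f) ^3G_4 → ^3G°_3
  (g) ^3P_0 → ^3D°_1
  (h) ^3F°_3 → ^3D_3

6

(a) forbidden (ΔS fails)
(b) forbidden (parity, ΔS, ΔL, ΔJ fail)
(c) allowed
(d) allowed
(e) allowed
(f) allowed
(g) allowed
(h) allowed
Total allowed: 6 of 8.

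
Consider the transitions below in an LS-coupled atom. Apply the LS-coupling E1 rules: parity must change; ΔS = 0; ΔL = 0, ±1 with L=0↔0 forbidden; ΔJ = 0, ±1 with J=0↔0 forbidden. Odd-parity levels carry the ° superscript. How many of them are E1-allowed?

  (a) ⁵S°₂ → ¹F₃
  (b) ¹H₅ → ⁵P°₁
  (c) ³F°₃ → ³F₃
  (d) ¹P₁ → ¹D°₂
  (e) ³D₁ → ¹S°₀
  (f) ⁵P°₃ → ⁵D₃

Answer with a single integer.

3

(a) forbidden (ΔS, ΔL fail)
(b) forbidden (ΔS, ΔL, ΔJ fail)
(c) allowed
(d) allowed
(e) forbidden (ΔS, ΔL fail)
(f) allowed
Total allowed: 3 of 6.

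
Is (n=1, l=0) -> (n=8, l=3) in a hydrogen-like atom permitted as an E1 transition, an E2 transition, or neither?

Δl = 3 − 0 = +3; l_i + l_f = 3.
E1 (Δl = ±1): not satisfied.
E2 (Δl = 0,±2, l_i+l_f ≥ 2): not satisfied.

neither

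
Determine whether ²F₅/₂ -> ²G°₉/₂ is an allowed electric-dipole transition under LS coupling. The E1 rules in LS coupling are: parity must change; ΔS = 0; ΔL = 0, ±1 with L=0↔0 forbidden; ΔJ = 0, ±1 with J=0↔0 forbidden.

forbidden

ΔJ = 0, ±1 (not J=0↔0): J: 5/2 → 9/2, ΔJ = +2 — fails.
Parity must change: even → odd — ok.
ΔS = 0: S: 1/2 → 1/2 — ok.
ΔL = 0, ±1 (not L=0↔0): L: 3 → 4, ΔL = +1 — ok.
Rule(s) violated: ΔJ.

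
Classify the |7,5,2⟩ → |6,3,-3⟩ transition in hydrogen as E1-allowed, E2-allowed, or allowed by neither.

Δl = 3 − 5 = -2; l_i + l_f = 8.
Δm_l = -5.
E1 (Δl = ±1, |Δm_l| ≤ 1): not satisfied.
E2 (Δl = 0,±2, l_i+l_f ≥ 2, |Δm_l| ≤ 2): not satisfied.

neither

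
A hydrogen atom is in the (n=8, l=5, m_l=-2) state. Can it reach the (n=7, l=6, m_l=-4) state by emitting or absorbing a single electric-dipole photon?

forbidden

l: 5 → 6 (Δl = +1). Δl = ±1 ✓.
Δm_l = -4 − (-2) = -2. E1 requires Δm_l = 0, ±1: ✗.
The transition is electric-dipole forbidden.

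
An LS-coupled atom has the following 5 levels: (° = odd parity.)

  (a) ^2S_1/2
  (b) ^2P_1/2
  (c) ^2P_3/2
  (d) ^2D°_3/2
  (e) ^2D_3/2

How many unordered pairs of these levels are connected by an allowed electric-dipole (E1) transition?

3

(a)–(b): forbidden (parity).
(a)–(c): forbidden (parity).
(a)–(d): forbidden (ΔL).
(a)–(e): forbidden (parity, ΔL).
(b)–(c): forbidden (parity).
(b)–(d): allowed.
(b)–(e): forbidden (parity).
(c)–(d): allowed.
(c)–(e): forbidden (parity).
(d)–(e): allowed.
Allowed pairs: 3 of 10.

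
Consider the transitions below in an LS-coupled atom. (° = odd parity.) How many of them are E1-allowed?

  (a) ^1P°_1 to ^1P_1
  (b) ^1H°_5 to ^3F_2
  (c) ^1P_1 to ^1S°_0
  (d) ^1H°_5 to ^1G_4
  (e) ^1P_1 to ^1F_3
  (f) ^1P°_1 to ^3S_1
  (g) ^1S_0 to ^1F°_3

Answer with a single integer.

(a) allowed
(b) forbidden (ΔS, ΔL, ΔJ fail)
(c) allowed
(d) allowed
(e) forbidden (parity, ΔL, ΔJ fail)
(f) forbidden (ΔS fails)
(g) forbidden (ΔL, ΔJ fail)
Total allowed: 3 of 7.

3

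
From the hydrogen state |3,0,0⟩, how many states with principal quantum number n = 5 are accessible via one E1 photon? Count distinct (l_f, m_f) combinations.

3

E1 requires Δl = ±1, so l_f ∈ {-1, 1}; with 0 ≤ l_f ≤ n_f−1 = 4, the allowed l_f values are {1}.
For l_f = 1: m_f ∈ {m_i−1, m_i, m_i+1} ∩ [−1, 1] = {-1, 0, 1} → 3 states.
Total: 3.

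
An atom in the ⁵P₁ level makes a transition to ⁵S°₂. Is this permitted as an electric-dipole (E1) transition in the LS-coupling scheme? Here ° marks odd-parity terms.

Initial level: S=2, L=1, J=1, parity even. Final level: S=2, L=0, J=2, parity odd.
Parity must change: even → odd — passes.
ΔS = 0: S: 2 → 2 — passes.
ΔL = 0, ±1 (not L=0↔0): L: 1 → 0, ΔL = -1 — passes.
ΔJ = 0, ±1 (not J=0↔0): J: 1 → 2, ΔJ = +1 — passes.
All four E1 rules are satisfied.

allowed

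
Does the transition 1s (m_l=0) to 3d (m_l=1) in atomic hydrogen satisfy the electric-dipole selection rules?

forbidden

Δl = 2 − 0 = +2; the E1 rule Δl = ±1 is violated.
m_l: 0 → 1 (Δm_l = +1). |Δm_l| ≤ 1 satisfied.
The transition is electric-dipole forbidden.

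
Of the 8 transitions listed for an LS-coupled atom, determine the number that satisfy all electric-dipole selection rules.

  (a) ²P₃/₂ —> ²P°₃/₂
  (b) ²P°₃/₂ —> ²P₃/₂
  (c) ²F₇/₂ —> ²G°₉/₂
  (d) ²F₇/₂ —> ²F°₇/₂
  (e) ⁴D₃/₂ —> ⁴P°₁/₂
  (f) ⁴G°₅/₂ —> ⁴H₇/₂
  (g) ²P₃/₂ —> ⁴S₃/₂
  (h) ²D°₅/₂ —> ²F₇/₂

7

(a) allowed
(b) allowed
(c) allowed
(d) allowed
(e) allowed
(f) allowed
(g) forbidden (parity, ΔS fail)
(h) allowed
Total allowed: 7 of 8.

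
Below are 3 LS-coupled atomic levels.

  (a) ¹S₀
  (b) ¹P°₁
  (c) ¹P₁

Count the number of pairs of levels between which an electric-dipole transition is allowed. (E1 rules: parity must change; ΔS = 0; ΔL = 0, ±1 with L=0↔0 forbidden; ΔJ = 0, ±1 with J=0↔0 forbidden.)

2

(a)–(b): allowed.
(a)–(c): forbidden (parity).
(b)–(c): allowed.
Allowed pairs: 2 of 3.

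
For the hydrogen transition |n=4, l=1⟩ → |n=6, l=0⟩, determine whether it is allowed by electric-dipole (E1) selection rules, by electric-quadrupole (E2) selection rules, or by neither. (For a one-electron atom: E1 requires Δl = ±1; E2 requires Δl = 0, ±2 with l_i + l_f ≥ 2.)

Δl = 0 − 1 = -1; l_i + l_f = 1.
E1 (Δl = ±1): satisfied.
E2 (Δl = 0,±2, l_i+l_f ≥ 2): not satisfied.

E1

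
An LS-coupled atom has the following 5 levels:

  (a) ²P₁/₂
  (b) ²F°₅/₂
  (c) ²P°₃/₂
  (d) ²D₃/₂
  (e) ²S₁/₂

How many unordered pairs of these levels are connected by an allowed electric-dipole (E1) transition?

4

(a)–(b): forbidden (ΔL, ΔJ).
(a)–(c): allowed.
(a)–(d): forbidden (parity).
(a)–(e): forbidden (parity).
(b)–(c): forbidden (parity, ΔL).
(b)–(d): allowed.
(b)–(e): forbidden (ΔL, ΔJ).
(c)–(d): allowed.
(c)–(e): allowed.
(d)–(e): forbidden (parity, ΔL).
Allowed pairs: 4 of 10.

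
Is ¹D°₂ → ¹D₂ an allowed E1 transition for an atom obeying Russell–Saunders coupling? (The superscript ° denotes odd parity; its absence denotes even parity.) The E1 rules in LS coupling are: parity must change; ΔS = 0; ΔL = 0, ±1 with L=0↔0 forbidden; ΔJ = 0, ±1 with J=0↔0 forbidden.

Parity must change: odd → even — satisfied.
ΔS = 0: S: 0 → 0 — satisfied.
ΔL = 0, ±1 (not L=0↔0): L: 2 → 2, ΔL = +0 — satisfied.
ΔJ = 0, ±1 (not J=0↔0): J: 2 → 2, ΔJ = +0 — satisfied.
All four E1 rules are satisfied.

allowed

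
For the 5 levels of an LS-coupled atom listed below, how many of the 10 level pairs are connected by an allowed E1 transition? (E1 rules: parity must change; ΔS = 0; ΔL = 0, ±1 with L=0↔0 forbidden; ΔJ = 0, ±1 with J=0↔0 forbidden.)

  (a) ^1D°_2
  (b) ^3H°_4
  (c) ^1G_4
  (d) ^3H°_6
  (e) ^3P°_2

(a)–(b): forbidden (parity, ΔS, ΔL, ΔJ).
(a)–(c): forbidden (ΔL, ΔJ).
(a)–(d): forbidden (parity, ΔS, ΔL, ΔJ).
(a)–(e): forbidden (parity, ΔS).
(b)–(c): forbidden (ΔS).
(b)–(d): forbidden (parity, ΔJ).
(b)–(e): forbidden (parity, ΔL, ΔJ).
(c)–(d): forbidden (ΔS, ΔJ).
(c)–(e): forbidden (ΔS, ΔL, ΔJ).
(d)–(e): forbidden (parity, ΔL, ΔJ).
Allowed pairs: 0 of 10.

0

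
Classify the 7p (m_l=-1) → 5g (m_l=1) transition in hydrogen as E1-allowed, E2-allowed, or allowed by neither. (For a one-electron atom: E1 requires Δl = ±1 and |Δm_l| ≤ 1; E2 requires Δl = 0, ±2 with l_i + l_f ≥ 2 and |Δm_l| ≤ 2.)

Δl = 4 − 1 = +3; l_i + l_f = 5.
Δm_l = +2.
E1 (Δl = ±1, |Δm_l| ≤ 1): not satisfied.
E2 (Δl = 0,±2, l_i+l_f ≥ 2, |Δm_l| ≤ 2): not satisfied.

neither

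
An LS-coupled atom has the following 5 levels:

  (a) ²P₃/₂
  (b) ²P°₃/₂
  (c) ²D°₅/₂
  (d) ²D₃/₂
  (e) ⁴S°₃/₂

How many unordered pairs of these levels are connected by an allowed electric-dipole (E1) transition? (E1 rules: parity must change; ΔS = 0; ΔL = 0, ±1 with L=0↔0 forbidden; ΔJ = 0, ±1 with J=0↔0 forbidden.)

4

(a)–(b): allowed.
(a)–(c): allowed.
(a)–(d): forbidden (parity).
(a)–(e): forbidden (ΔS).
(b)–(c): forbidden (parity).
(b)–(d): allowed.
(b)–(e): forbidden (parity, ΔS).
(c)–(d): allowed.
(c)–(e): forbidden (parity, ΔS, ΔL).
(d)–(e): forbidden (ΔS, ΔL).
Allowed pairs: 4 of 10.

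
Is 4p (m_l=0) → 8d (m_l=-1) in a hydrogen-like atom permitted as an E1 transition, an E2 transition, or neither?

Δl = 2 − 1 = +1; l_i + l_f = 3.
Δm_l = -1.
E1 (Δl = ±1, |Δm_l| ≤ 1): satisfied.
E2 (Δl = 0,±2, l_i+l_f ≥ 2, |Δm_l| ≤ 2): not satisfied.

E1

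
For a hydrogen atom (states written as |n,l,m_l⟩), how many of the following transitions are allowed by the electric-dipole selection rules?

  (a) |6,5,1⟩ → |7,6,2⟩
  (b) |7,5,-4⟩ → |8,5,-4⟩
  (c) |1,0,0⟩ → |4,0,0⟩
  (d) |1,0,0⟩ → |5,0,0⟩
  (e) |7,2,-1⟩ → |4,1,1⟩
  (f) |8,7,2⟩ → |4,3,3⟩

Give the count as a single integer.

(a) allowed
(b) forbidden — Δl = +0 (E1 requires Δl = ±1)
(c) forbidden — Δl = +0 (E1 requires Δl = ±1)
(d) forbidden — Δl = +0 (E1 requires Δl = ±1)
(e) forbidden — Δm_l = +2 (E1 requires Δm_l = 0, ±1)
(f) forbidden — Δl = -4 (E1 requires Δl = ±1)
Total allowed: 1 of 6.

1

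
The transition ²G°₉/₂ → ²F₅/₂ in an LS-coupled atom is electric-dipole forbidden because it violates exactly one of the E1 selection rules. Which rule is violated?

Initial level: S=1/2, L=4, J=9/2, parity odd. Final level: S=1/2, L=3, J=5/2, parity even.
Parity must change: odd → even — ok.
ΔS = 0: S: 1/2 → 1/2 — ok.
ΔL = 0, ±1 (not L=0↔0): L: 4 → 3, ΔL = -1 — ok.
ΔJ = 0, ±1 (not J=0↔0): J: 9/2 → 5/2, ΔJ = -2 — fails.

the ΔJ = 0, ±1 rule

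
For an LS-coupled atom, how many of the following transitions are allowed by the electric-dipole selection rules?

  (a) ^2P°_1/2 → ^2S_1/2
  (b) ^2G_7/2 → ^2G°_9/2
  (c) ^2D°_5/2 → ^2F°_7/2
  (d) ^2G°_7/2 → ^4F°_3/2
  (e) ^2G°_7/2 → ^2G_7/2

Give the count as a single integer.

3

(a) allowed
(b) allowed
(c) forbidden (parity fails)
(d) forbidden (parity, ΔS, ΔJ fail)
(e) allowed
Total allowed: 3 of 5.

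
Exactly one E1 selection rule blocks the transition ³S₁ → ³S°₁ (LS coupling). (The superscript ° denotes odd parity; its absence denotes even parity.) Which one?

Parity must change: even → odd — satisfied.
ΔS = 0: S: 1 → 1 — satisfied.
ΔL = 0, ±1 (not L=0↔0): L: 0 → 0, ΔL = +0 — violated.
ΔJ = 0, ±1 (not J=0↔0): J: 1 → 1, ΔJ = +0 — satisfied.

the L=0 ↔ L=0 exclusion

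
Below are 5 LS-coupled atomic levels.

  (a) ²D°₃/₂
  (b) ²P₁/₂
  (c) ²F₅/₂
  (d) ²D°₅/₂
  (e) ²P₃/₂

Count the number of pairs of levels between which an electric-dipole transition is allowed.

(a)–(b): allowed.
(a)–(c): allowed.
(a)–(d): forbidden (parity).
(a)–(e): allowed.
(b)–(c): forbidden (parity, ΔL, ΔJ).
(b)–(d): forbidden (ΔJ).
(b)–(e): forbidden (parity).
(c)–(d): allowed.
(c)–(e): forbidden (parity, ΔL).
(d)–(e): allowed.
Allowed pairs: 5 of 10.

5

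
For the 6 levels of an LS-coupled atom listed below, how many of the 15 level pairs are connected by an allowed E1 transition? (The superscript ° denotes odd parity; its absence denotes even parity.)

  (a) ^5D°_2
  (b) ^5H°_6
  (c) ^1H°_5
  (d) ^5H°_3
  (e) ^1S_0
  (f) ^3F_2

(a)–(b): forbidden (parity, ΔL, ΔJ).
(a)–(c): forbidden (parity, ΔS, ΔL, ΔJ).
(a)–(d): forbidden (parity, ΔL).
(a)–(e): forbidden (ΔS, ΔL, ΔJ).
(a)–(f): forbidden (ΔS).
(b)–(c): forbidden (parity, ΔS).
(b)–(d): forbidden (parity, ΔJ).
(b)–(e): forbidden (ΔS, ΔL, ΔJ).
(b)–(f): forbidden (ΔS, ΔL, ΔJ).
(c)–(d): forbidden (parity, ΔS, ΔJ).
(c)–(e): forbidden (ΔL, ΔJ).
(c)–(f): forbidden (ΔS, ΔL, ΔJ).
(d)–(e): forbidden (ΔS, ΔL, ΔJ).
(d)–(f): forbidden (ΔS, ΔL).
(e)–(f): forbidden (parity, ΔS, ΔL, ΔJ).
Allowed pairs: 0 of 15.

0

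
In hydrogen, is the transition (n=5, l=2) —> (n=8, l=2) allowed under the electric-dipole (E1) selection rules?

forbidden

Initial l = 2, final l = 2, so Δl = +0. E1 requires Δl = ±1: violated.
The transition is electric-dipole forbidden.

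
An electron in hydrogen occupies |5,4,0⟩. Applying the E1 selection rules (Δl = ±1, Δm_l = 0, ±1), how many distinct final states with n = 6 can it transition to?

E1 requires Δl = ±1, so l_f ∈ {3, 5}; with 0 ≤ l_f ≤ n_f−1 = 5, the allowed l_f values are {3, 5}.
For l_f = 3: m_f ∈ {m_i−1, m_i, m_i+1} ∩ [−3, 3] = {-1, 0, 1} → 3 states.
For l_f = 5: m_f ∈ {m_i−1, m_i, m_i+1} ∩ [−5, 5] = {-1, 0, 1} → 3 states.
Total: 6.

6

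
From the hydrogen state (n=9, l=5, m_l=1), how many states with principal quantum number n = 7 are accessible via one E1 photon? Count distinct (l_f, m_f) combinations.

E1 requires Δl = ±1, so l_f ∈ {4, 6}; with 0 ≤ l_f ≤ n_f−1 = 6, the allowed l_f values are {4, 6}.
For l_f = 4: m_f ∈ {m_i−1, m_i, m_i+1} ∩ [−4, 4] = {0, 1, 2} → 3 states.
For l_f = 6: m_f ∈ {m_i−1, m_i, m_i+1} ∩ [−6, 6] = {0, 1, 2} → 3 states.
Total: 6.

6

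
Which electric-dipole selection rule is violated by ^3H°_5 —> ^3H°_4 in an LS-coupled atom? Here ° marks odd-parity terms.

parity

ΔJ = 0, ±1 (not J=0↔0): J: 5 → 4, ΔJ = -1 — satisfied.
ΔS = 0: S: 1 → 1 — satisfied.
ΔL = 0, ±1 (not L=0↔0): L: 5 → 5, ΔL = +0 — satisfied.
Parity must change: odd → odd — violated.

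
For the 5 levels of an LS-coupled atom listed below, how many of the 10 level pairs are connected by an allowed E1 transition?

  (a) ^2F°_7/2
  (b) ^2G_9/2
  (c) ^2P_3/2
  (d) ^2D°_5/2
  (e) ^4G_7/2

2

(a)–(b): allowed.
(a)–(c): forbidden (ΔL, ΔJ).
(a)–(d): forbidden (parity).
(a)–(e): forbidden (ΔS).
(b)–(c): forbidden (parity, ΔL, ΔJ).
(b)–(d): forbidden (ΔL, ΔJ).
(b)–(e): forbidden (parity, ΔS).
(c)–(d): allowed.
(c)–(e): forbidden (parity, ΔS, ΔL, ΔJ).
(d)–(e): forbidden (ΔS, ΔL).
Allowed pairs: 2 of 10.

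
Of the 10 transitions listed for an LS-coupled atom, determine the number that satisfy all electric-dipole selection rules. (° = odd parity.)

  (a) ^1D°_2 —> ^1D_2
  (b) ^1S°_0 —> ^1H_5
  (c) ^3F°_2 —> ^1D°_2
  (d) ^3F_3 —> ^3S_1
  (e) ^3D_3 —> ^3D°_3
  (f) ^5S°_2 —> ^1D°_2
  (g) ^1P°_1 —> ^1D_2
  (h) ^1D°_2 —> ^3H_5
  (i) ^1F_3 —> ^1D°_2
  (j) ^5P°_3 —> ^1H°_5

4

(a) allowed
(b) forbidden (ΔL, ΔJ fail)
(c) forbidden (parity, ΔS fail)
(d) forbidden (parity, ΔL, ΔJ fail)
(e) allowed
(f) forbidden (parity, ΔS, ΔL fail)
(g) allowed
(h) forbidden (ΔS, ΔL, ΔJ fail)
(i) allowed
(j) forbidden (parity, ΔS, ΔL, ΔJ fail)
Total allowed: 4 of 10.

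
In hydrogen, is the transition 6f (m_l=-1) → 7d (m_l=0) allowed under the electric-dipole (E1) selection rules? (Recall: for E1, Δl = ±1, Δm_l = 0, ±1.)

allowed

Initial l = 3, final l = 2, so Δl = -1. E1 requires Δl = ±1: passes.
m_l: -1 → 0 (Δm_l = +1). |Δm_l| ≤ 1 passes.
All E1 selection rules are satisfied.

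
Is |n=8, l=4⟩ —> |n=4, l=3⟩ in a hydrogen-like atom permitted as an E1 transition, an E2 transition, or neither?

Δl = 3 − 4 = -1; l_i + l_f = 7.
E1 (Δl = ±1): satisfied.
E2 (Δl = 0,±2, l_i+l_f ≥ 2): not satisfied.

E1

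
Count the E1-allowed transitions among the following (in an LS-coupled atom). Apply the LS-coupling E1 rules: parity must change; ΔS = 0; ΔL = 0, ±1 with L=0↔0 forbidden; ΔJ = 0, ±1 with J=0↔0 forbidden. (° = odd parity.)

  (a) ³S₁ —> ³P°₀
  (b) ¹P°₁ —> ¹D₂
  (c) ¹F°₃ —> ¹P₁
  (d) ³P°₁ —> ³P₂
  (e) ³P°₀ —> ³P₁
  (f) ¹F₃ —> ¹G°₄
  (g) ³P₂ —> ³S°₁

6

(a) allowed
(b) allowed
(c) forbidden (ΔL, ΔJ fail)
(d) allowed
(e) allowed
(f) allowed
(g) allowed
Total allowed: 6 of 7.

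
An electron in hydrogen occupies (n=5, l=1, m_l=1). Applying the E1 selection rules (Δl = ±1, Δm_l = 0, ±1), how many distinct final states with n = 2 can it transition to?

1

E1 requires Δl = ±1, so l_f ∈ {0, 2}; with 0 ≤ l_f ≤ n_f−1 = 1, the allowed l_f values are {0}.
For l_f = 0: m_f ∈ {m_i−1, m_i, m_i+1} ∩ [−0, 0] = {0} → 1 state.
Total: 1.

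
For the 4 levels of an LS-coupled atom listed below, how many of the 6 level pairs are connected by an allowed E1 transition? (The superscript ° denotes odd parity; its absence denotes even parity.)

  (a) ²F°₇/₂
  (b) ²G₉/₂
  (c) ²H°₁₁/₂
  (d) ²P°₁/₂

2

(a)–(b): allowed.
(a)–(c): forbidden (parity, ΔL, ΔJ).
(a)–(d): forbidden (parity, ΔL, ΔJ).
(b)–(c): allowed.
(b)–(d): forbidden (ΔL, ΔJ).
(c)–(d): forbidden (parity, ΔL, ΔJ).
Allowed pairs: 2 of 6.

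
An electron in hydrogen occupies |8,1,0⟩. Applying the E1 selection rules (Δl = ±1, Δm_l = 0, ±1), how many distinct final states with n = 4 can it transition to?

4

E1 requires Δl = ±1, so l_f ∈ {0, 2}; with 0 ≤ l_f ≤ n_f−1 = 3, the allowed l_f values are {0, 2}.
For l_f = 0: m_f ∈ {m_i−1, m_i, m_i+1} ∩ [−0, 0] = {0} → 1 state.
For l_f = 2: m_f ∈ {m_i−1, m_i, m_i+1} ∩ [−2, 2] = {-1, 0, 1} → 3 states.
Total: 4.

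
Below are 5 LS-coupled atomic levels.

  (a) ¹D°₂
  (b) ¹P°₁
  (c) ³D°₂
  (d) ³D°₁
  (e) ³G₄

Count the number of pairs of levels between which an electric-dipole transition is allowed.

(a)–(b): forbidden (parity).
(a)–(c): forbidden (parity, ΔS).
(a)–(d): forbidden (parity, ΔS).
(a)–(e): forbidden (ΔS, ΔL, ΔJ).
(b)–(c): forbidden (parity, ΔS).
(b)–(d): forbidden (parity, ΔS).
(b)–(e): forbidden (ΔS, ΔL, ΔJ).
(c)–(d): forbidden (parity).
(c)–(e): forbidden (ΔL, ΔJ).
(d)–(e): forbidden (ΔL, ΔJ).
Allowed pairs: 0 of 10.

0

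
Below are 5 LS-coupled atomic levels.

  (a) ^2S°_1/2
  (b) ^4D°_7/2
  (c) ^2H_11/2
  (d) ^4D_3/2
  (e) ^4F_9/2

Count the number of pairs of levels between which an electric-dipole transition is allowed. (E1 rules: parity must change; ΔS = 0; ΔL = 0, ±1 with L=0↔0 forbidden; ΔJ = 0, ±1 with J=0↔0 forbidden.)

1

(a)–(b): forbidden (parity, ΔS, ΔL, ΔJ).
(a)–(c): forbidden (ΔL, ΔJ).
(a)–(d): forbidden (ΔS, ΔL).
(a)–(e): forbidden (ΔS, ΔL, ΔJ).
(b)–(c): forbidden (ΔS, ΔL, ΔJ).
(b)–(d): forbidden (ΔJ).
(b)–(e): allowed.
(c)–(d): forbidden (parity, ΔS, ΔL, ΔJ).
(c)–(e): forbidden (parity, ΔS, ΔL).
(d)–(e): forbidden (parity, ΔJ).
Allowed pairs: 1 of 10.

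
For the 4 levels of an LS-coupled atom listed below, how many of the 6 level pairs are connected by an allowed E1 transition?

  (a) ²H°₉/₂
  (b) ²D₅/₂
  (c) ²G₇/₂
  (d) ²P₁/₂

(a)–(b): forbidden (ΔL, ΔJ).
(a)–(c): allowed.
(a)–(d): forbidden (ΔL, ΔJ).
(b)–(c): forbidden (parity, ΔL).
(b)–(d): forbidden (parity, ΔJ).
(c)–(d): forbidden (parity, ΔL, ΔJ).
Allowed pairs: 1 of 6.

1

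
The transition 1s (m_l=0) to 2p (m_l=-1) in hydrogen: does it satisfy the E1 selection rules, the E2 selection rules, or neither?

E1

Δl = 1 − 0 = +1; l_i + l_f = 1.
Δm_l = -1.
E1 (Δl = ±1, |Δm_l| ≤ 1): satisfied.
E2 (Δl = 0,±2, l_i+l_f ≥ 2, |Δm_l| ≤ 2): not satisfied.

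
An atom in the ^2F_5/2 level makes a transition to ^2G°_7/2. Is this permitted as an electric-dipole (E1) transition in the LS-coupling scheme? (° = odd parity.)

allowed

ΔS = 0: S: 1/2 → 1/2 — ok.
ΔJ = 0, ±1 (not J=0↔0): J: 5/2 → 7/2, ΔJ = +1 — ok.
ΔL = 0, ±1 (not L=0↔0): L: 3 → 4, ΔL = +1 — ok.
Parity must change: even → odd — ok.
All four E1 rules are satisfied.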